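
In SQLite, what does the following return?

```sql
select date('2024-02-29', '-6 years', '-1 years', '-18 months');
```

2015-09-01

Adding -6 years to 2024-02-29 targets 2018-02-29, but 2018 is not a leap year, so SQLite normalizes to 2018-03-01.
Adding -1 year to 2018-03-01 gives 2017-03-01.
Adding -18 months to 2017-03-01 gives 2015-09-01.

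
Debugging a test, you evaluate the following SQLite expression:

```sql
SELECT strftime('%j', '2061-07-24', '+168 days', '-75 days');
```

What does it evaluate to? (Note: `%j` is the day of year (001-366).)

First apply '+168 days', '-75 days': 2061-07-24 → 2061-10-25.
Day-of-year for 2061-10-25: days since 2061-01-01 inclusive = 298, zero-padded to 298.

298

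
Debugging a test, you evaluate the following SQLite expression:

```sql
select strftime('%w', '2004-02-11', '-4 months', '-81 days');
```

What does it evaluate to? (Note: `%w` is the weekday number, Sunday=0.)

2

First apply '-4 months', '-81 days': 2004-02-11 → 2003-07-22.
2003-07-22 is a Tuesday; with Sunday=0 that is 2.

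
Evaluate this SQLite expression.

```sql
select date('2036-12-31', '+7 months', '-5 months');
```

Adding +7 months to 2036-12-31 gives 2037-07-31.
Adding -5 months to 2037-07-31 targets 2037-02-31. February 2037 has only 28 days, so SQLite normalizes the 3-day overflow forward to 2037-03-03.

2037-03-03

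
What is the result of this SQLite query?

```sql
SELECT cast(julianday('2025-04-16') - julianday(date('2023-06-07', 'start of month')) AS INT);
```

685

`start of month` rewinds 2023-06-07 to 2023-06-01.
29 days remain in June 2023 after the 1st (30 − 1).
Full months from July 2023 through March 2025 contribute their day counts.
Then 16 days into April 2025.
Total: 29 + 31 + 31 + 30 + 31 + 30 + 31 + 31 + 29 + 31 + 30 + 31 + 30 + 31 + 31 + 30 + 31 + 30 + 31 + 31 + 28 + 31 + 16 = 685.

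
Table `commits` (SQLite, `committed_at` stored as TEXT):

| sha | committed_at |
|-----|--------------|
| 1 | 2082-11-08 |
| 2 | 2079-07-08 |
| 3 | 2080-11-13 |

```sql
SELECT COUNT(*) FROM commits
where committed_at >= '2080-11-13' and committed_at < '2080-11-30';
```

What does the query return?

Rows in [2080-11-13, 2080-11-30): 2080-11-13 → 1 row.

1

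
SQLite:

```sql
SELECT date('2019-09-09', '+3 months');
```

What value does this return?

2019-12-09

Adding +3 months to 2019-09-09 gives 2019-12-09.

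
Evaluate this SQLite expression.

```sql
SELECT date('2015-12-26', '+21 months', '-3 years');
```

2014-09-26

Adding +21 months to 2015-12-26 gives 2017-09-26.
Adding -3 years to 2017-09-26 gives 2014-09-26.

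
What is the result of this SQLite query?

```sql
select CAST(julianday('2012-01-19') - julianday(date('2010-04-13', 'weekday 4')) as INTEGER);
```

`weekday 4` advances to the next Thursday; 2010-04-13 is a Tuesday, so it moves forward to 2010-04-15.
15 days remain in April 2010 after the 15th (30 − 15).
Full months from May 2010 through December 2011 contribute their day counts.
Then 19 days into January 2012.
Total: 15 + 31 + 30 + 31 + 31 + 30 + 31 + 30 + 31 + 31 + 28 + 31 + 30 + 31 + 30 + 31 + 31 + 30 + 31 + 30 + 31 + 19 = 644.

644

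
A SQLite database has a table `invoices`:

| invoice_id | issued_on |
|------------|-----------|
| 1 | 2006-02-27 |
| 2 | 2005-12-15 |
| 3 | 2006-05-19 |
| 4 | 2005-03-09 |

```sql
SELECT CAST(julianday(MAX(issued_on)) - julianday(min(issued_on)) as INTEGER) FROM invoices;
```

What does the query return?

MIN = 2005-03-09, MAX = 2006-05-19.
22 days remain in March 2005 after the 9th (31 − 9).
Full months from April 2005 through April 2006 contribute their day counts.
Then 19 days into May 2006.
Total: 22 + 30 + 31 + 30 + 31 + 31 + 30 + 31 + 30 + 31 + 31 + 28 + 31 + 30 + 19 = 436.

436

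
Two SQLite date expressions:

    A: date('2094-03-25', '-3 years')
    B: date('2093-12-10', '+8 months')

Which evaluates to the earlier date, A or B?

A

A = 2091-03-25.
B = 2094-08-10.
A is earlier.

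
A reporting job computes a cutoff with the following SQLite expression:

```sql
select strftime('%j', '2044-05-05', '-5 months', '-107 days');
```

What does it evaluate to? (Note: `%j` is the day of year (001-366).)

First apply '-5 months', '-107 days': 2044-05-05 → 2043-08-20.
Day-of-year for 2043-08-20: days since 2043-01-01 inclusive = 232, zero-padded to 232.

232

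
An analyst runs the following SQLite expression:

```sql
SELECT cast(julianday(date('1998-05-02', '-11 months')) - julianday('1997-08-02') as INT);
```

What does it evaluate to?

-61

Adding -11 months to 1998-05-02 gives 1997-06-02.
28 days remain in June 1997 after the 2nd (30 − 2).
July 1997: 31 days.
Then 2 days into August 1997.
Total: 28 + 31 + 2 = 61.
The subtraction is earlier − later, so the result is −61 → -61.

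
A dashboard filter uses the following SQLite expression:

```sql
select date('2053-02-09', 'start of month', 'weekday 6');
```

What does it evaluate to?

2053-02-01

`start of month` rewinds 2053-02-09 to 2053-02-01.
`weekday 6` advances to the next Saturday; 2053-02-01 is already a Saturday, so it stays at 2053-02-01.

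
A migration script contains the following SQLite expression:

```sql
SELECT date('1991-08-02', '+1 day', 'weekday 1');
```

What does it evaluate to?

Advancing 1 more day within August lands on 1991-08-03.
`weekday 1` advances to the next Monday; 1991-08-03 is a Saturday, so it moves forward to 1991-08-05.

1991-08-05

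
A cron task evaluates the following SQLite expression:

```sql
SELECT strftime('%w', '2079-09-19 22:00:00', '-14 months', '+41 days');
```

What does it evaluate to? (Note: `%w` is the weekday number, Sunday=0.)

1

First apply '-14 months', '+41 days': 2079-09-19 22:00:00 → 2078-08-29 22:00:00.
2078-08-29 is a Monday; with Sunday=0 that is 1.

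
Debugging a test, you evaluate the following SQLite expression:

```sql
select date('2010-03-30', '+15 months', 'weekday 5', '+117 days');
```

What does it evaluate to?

2011-10-26

Adding +15 months to 2010-03-30 gives 2011-06-30.
`weekday 5` advances to the next Friday; 2011-06-30 is a Thursday, so it moves forward to 2011-07-01.
Applying '+117 days' to 2011-07-01: counting 117 days forward gives 2011-10-26.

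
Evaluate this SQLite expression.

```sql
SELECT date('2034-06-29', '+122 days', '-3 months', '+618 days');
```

Applying '+122 days' to 2034-06-29: counting 122 days forward gives 2034-10-29.
Adding -3 months to 2034-10-29 gives 2034-07-29.
Applying '+618 days' to 2034-07-29: counting 618 days forward gives 2036-04-07.

2036-04-07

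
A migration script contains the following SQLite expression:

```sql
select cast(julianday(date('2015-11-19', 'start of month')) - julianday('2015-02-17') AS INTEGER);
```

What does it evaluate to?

257

`start of month` rewinds 2015-11-19 to 2015-11-01.
11 days remain in February 2015 after the 17th (28 − 17).
Full months from March 2015 through October 2015 contribute their day counts.
Then 1 day into November 2015.
Total: 11 + 31 + 30 + 31 + 30 + 31 + 31 + 30 + 31 + 1 = 257.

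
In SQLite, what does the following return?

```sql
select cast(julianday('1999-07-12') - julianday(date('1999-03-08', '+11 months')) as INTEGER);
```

Adding +11 months to 1999-03-08 gives 2000-02-08.
19 days remain in July 1999 after the 12th (31 − 12).
Full months from August 1999 through January 2000 contribute their day counts.
Then 8 days into February 2000.
Total: 19 + 31 + 30 + 31 + 30 + 31 + 31 + 8 = 211.
The subtraction is earlier − later, so the result is −211 → -211.

-211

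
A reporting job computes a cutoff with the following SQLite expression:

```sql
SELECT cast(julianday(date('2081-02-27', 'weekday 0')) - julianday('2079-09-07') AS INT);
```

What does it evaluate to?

`weekday 0` advances to the next Sunday; 2081-02-27 is a Thursday, so it moves forward to 2081-03-02.
23 days remain in September 2079 after the 7th (30 − 7).
Full months from October 2079 through February 2081 contribute their day counts.
Then 2 days into March 2081.
Total: 23 + 31 + 30 + 31 + 31 + 29 + 31 + 30 + 31 + 30 + 31 + 31 + 30 + 31 + 30 + 31 + 31 + 28 + 2 = 542.

542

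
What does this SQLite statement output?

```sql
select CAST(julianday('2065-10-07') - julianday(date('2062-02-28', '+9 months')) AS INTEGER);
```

1044

Adding +9 months to 2062-02-28 gives 2062-11-28.
2 days remain in November 2062 after the 28th (30 − 28).
Full months from December 2062 through September 2065 contribute their day counts.
Then 7 days into October 2065.
Total: 2 + 31 + 31 + 28 + 31 + 30 + 31 + 30 + 31 + 31 + 30 + 31 + 30 + 31 + 31 + 29 + 31 + 30 + 31 + 30 + 31 + 31 + 30 + 31 + 30 + 31 + 31 + 28 + 31 + 30 + 31 + 30 + 31 + 31 + 30 + 7 = 1044.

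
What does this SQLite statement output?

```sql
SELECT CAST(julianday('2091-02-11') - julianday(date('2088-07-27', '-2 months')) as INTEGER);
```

990

Adding -2 months to 2088-07-27 gives 2088-05-27.
4 days remain in May 2088 after the 27th (31 − 27).
Full months from June 2088 through January 2091 contribute their day counts.
Then 11 days into February 2091.
Total: 4 + 30 + 31 + 31 + 30 + 31 + 30 + 31 + 31 + 28 + 31 + 30 + 31 + 30 + 31 + 31 + 30 + 31 + 30 + 31 + 31 + 28 + 31 + 30 + 31 + 30 + 31 + 31 + 30 + 31 + 30 + 31 + 31 + 11 = 990.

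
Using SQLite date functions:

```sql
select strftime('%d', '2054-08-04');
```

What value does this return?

`%d` extracts the 2-digit day of month: 04.

04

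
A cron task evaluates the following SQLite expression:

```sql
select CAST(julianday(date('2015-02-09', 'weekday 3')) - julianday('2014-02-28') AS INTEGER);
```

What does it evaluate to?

`weekday 3` advances to the next Wednesday; 2015-02-09 is a Monday, so it moves forward to 2015-02-11.
0 days remain in February 2014 after the 28th (28 − 28).
Full months from March 2014 through January 2015 contribute their day counts.
Then 11 days into February 2015.
Total: 0 + 31 + 30 + 31 + 30 + 31 + 31 + 30 + 31 + 30 + 31 + 31 + 11 = 348.

348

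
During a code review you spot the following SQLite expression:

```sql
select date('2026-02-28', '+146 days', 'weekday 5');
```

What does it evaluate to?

2026-07-24

Applying '+146 days' to 2026-02-28: counting 146 days forward gives 2026-07-24.
`weekday 5` advances to the next Friday; 2026-07-24 is already a Friday, so it stays at 2026-07-24.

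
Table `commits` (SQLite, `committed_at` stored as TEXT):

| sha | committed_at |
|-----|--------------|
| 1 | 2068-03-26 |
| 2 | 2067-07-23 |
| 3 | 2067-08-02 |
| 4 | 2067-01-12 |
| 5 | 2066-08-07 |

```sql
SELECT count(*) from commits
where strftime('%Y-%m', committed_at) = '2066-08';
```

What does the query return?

Rows with year-month 2066-08: 2066-08-07 → 1.

1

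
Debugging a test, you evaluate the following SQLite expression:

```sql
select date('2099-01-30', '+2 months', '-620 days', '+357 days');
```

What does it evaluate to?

2098-07-10

Adding +2 months to 2099-01-30 gives 2099-03-30.
Applying '-620 days' to 2099-03-30: counting 620 days back gives 2097-07-18.
Applying '+357 days' to 2097-07-18: counting 357 days forward gives 2098-07-10.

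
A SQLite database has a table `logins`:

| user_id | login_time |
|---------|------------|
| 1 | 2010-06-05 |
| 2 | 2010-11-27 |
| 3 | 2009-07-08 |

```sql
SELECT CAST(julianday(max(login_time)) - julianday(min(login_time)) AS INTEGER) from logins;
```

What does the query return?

507

MIN = 2009-07-08, MAX = 2010-11-27.
23 days remain in July 2009 after the 8th (31 − 8).
Full months from August 2009 through October 2010 contribute their day counts.
Then 27 days into November 2010.
Total: 23 + 31 + 30 + 31 + 30 + 31 + 31 + 28 + 31 + 30 + 31 + 30 + 31 + 31 + 30 + 31 + 27 = 507.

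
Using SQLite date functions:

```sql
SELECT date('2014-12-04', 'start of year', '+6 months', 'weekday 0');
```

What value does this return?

`start of year` rewinds 2014-12-04 to 2014-01-01.
Adding +6 months to 2014-01-01 gives 2014-07-01.
`weekday 0` advances to the next Sunday; 2014-07-01 is a Tuesday, so it moves forward to 2014-07-06.

2014-07-06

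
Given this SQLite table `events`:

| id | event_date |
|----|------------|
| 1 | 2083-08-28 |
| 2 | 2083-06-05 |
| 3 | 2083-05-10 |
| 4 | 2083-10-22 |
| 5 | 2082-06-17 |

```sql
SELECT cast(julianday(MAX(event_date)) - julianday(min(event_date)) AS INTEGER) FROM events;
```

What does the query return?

492

MIN = 2082-06-17, MAX = 2083-10-22.
13 days remain in June 2082 after the 17th (30 − 17).
Full months from July 2082 through September 2083 contribute their day counts.
Then 22 days into October 2083.
Total: 13 + 31 + 31 + 30 + 31 + 30 + 31 + 31 + 28 + 31 + 30 + 31 + 30 + 31 + 31 + 30 + 22 = 492.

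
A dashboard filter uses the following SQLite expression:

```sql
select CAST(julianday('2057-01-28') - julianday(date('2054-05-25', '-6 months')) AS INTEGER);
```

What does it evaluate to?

1160

Adding -6 months to 2054-05-25 gives 2053-11-25.
5 days remain in November 2053 after the 25th (30 − 25).
Full months from December 2053 through December 2056 contribute their day counts.
Then 28 days into January 2057.
Total: 5 + 31 + 31 + 28 + 31 + 30 + 31 + 30 + 31 + 31 + 30 + 31 + 30 + 31 + 31 + 28 + 31 + 30 + 31 + 30 + 31 + 31 + 30 + 31 + 30 + 31 + 31 + 29 + 31 + 30 + 31 + 30 + 31 + 31 + 30 + 31 + 30 + 31 + 28 = 1160.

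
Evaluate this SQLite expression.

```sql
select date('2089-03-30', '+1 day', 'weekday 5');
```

Advancing 1 more day within March lands on 2089-03-31.
`weekday 5` advances to the next Friday; 2089-03-31 is a Thursday, so it moves forward to 2089-04-01.

2089-04-01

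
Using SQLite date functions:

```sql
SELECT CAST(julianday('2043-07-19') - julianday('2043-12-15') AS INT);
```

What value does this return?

12 days remain in July 2043 after the 19th (31 − 19).
August 2043: 31 days.
September 2043: 30 days.
October 2043: 31 days.
November 2043: 30 days.
Then 15 days into December 2043.
Total: 12 + 31 + 30 + 31 + 30 + 15 = 149.
The subtraction is earlier − later, so the result is −149 → -149.

-149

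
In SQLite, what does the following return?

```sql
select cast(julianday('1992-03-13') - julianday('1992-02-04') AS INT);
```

25 days remain in February 1992 after the 4th (29 − 4).
Then 13 days into March 1992.
Total: 25 + 13 = 38.

38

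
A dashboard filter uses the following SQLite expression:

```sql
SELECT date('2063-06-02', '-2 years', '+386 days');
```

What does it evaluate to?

Adding -2 years to 2063-06-02 gives 2061-06-02.
Applying '+386 days' to 2061-06-02: counting 386 days forward gives 2062-06-23.

2062-06-23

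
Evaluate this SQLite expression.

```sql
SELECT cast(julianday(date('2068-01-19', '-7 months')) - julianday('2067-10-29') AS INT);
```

-132

Adding -7 months to 2068-01-19 gives 2067-06-19.
11 days remain in June 2067 after the 19th (30 − 19).
July 2067: 31 days.
August 2067: 31 days.
September 2067: 30 days.
Then 29 days into October 2067.
Total: 11 + 31 + 31 + 30 + 29 = 132.
The subtraction is earlier − later, so the result is −132 → -132.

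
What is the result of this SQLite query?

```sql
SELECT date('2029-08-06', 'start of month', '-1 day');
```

`start of month` rewinds 2029-08-06 to 2029-08-01.
Going back 1 day from 2029-08-01 reaches 2029-07-31 (last day of July, 31 days).

2029-07-31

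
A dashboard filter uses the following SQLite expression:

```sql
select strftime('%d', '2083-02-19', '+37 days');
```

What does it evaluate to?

First apply '+37 days': 2083-02-19 → 2083-03-28.
`%d` extracts the 2-digit day of month: 28.

28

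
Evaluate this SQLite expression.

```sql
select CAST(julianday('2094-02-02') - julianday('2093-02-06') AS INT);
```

361

22 days remain in February 2093 after the 6th (28 − 6).
Full months from March 2093 through January 2094 contribute their day counts.
Then 2 days into February 2094.
Total: 22 + 31 + 30 + 31 + 30 + 31 + 31 + 30 + 31 + 30 + 31 + 31 + 2 = 361.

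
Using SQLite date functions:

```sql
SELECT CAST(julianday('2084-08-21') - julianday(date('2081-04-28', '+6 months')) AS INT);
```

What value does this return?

1028

Adding +6 months to 2081-04-28 gives 2081-10-28.
3 days remain in October 2081 after the 28th (31 − 28).
Full months from November 2081 through July 2084 contribute their day counts.
Then 21 days into August 2084.
Total: 3 + 30 + 31 + 31 + 28 + 31 + 30 + 31 + 30 + 31 + 31 + 30 + 31 + 30 + 31 + 31 + 28 + 31 + 30 + 31 + 30 + 31 + 31 + 30 + 31 + 30 + 31 + 31 + 29 + 31 + 30 + 31 + 30 + 31 + 21 = 1028.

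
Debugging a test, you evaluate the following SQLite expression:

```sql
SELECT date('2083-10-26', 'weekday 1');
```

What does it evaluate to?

2083-11-01

`weekday 1` advances to the next Monday; 2083-10-26 is a Tuesday, so it moves forward to 2083-11-01.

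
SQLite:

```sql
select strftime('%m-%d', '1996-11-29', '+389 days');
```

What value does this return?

First apply '+389 days': 1996-11-29 → 1997-12-23.
`%m-%d` extracts the month-day: 12-23.

12-23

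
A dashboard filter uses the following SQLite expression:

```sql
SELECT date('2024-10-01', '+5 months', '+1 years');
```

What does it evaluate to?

Adding +5 months to 2024-10-01 gives 2025-03-01.
Adding +1 year to 2025-03-01 gives 2026-03-01.

2026-03-01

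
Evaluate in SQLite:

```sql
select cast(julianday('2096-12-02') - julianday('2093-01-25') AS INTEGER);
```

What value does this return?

6 days remain in January 2093 after the 25th (31 − 25).
Full months from February 2093 through November 2096 contribute their day counts.
Then 2 days into December 2096.
Total: 6 + 28 + 31 + 30 + 31 + 30 + 31 + 31 + 30 + 31 + 30 + 31 + 31 + 28 + 31 + 30 + 31 + 30 + 31 + 31 + 30 + 31 + 30 + 31 + 31 + 28 + 31 + 30 + 31 + 30 + 31 + 31 + 30 + 31 + 30 + 31 + 31 + 29 + 31 + 30 + 31 + 30 + 31 + 31 + 30 + 31 + 30 + 2 = 1407.

1407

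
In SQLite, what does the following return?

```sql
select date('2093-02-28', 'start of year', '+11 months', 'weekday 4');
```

2093-12-03

`start of year` rewinds 2093-02-28 to 2093-01-01.
Adding +11 months to 2093-01-01 gives 2093-12-01.
`weekday 4` advances to the next Thursday; 2093-12-01 is a Tuesday, so it moves forward to 2093-12-03.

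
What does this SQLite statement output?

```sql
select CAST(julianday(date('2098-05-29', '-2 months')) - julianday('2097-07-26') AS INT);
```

Adding -2 months to 2098-05-29 gives 2098-03-29.
5 days remain in July 2097 after the 26th (31 − 26).
Full months from August 2097 through February 2098 contribute their day counts.
Then 29 days into March 2098.
Total: 5 + 31 + 30 + 31 + 30 + 31 + 31 + 28 + 29 = 246.

246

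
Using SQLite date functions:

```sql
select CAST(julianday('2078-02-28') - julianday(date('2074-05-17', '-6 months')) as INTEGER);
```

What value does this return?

1564

Adding -6 months to 2074-05-17 gives 2073-11-17.
13 days remain in November 2073 after the 17th (30 − 17).
Full months from December 2073 through January 2078 contribute their day counts.
Then 28 days into February 2078.
Total: 13 + 31 + 31 + 28 + 31 + 30 + 31 + 30 + 31 + 31 + 30 + 31 + 30 + 31 + 31 + 28 + 31 + 30 + 31 + 30 + 31 + 31 + 30 + 31 + 30 + 31 + 31 + 29 + 31 + 30 + 31 + 30 + 31 + 31 + 30 + 31 + 30 + 31 + 31 + 28 + 31 + 30 + 31 + 30 + 31 + 31 + 30 + 31 + 30 + 31 + 31 + 28 = 1564.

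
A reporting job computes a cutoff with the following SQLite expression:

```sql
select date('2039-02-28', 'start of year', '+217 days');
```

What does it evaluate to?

2039-08-06

`start of year` rewinds 2039-02-28 to 2039-01-01.
Applying '+217 days' to 2039-01-01: counting 217 days forward gives 2039-08-06.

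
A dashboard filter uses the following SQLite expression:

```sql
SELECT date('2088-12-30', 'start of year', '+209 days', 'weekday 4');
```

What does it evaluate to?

2088-07-29

`start of year` rewinds 2088-12-30 to 2088-01-01.
Applying '+209 days' to 2088-01-01: counting 209 days forward gives 2088-07-28.
`weekday 4` advances to the next Thursday; 2088-07-28 is a Wednesday, so it moves forward to 2088-07-29.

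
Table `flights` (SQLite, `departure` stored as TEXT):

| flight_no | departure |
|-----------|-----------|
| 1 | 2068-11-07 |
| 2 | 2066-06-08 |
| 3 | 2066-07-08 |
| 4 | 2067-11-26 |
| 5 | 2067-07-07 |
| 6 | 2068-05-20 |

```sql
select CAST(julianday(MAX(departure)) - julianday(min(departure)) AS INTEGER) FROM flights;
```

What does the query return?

883

MIN = 2066-06-08, MAX = 2068-11-07.
22 days remain in June 2066 after the 8th (30 − 8).
Full months from July 2066 through October 2068 contribute their day counts.
Then 7 days into November 2068.
Total: 22 + 31 + 31 + 30 + 31 + 30 + 31 + 31 + 28 + 31 + 30 + 31 + 30 + 31 + 31 + 30 + 31 + 30 + 31 + 31 + 29 + 31 + 30 + 31 + 30 + 31 + 31 + 30 + 31 + 7 = 883.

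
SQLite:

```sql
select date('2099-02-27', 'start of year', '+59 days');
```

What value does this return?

2099-03-01

`start of year` rewinds 2099-02-27 to 2099-01-01.
Applying '+59 days' to 2099-01-01: counting 59 days forward gives 2099-03-01.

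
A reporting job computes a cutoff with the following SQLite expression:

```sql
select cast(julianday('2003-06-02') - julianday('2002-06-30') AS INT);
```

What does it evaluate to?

0 days remain in June 2002 after the 30th (30 − 30).
Full months from July 2002 through May 2003 contribute their day counts.
Then 2 days into June 2003.
Total: 0 + 31 + 31 + 30 + 31 + 30 + 31 + 31 + 28 + 31 + 30 + 31 + 2 = 337.

337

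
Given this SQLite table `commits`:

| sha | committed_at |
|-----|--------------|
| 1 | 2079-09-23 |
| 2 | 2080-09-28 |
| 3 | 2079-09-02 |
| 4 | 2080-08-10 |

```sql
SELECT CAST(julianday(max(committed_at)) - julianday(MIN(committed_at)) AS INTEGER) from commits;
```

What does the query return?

392

MIN = 2079-09-02, MAX = 2080-09-28.
28 days remain in September 2079 after the 2nd (30 − 2).
Full months from October 2079 through August 2080 contribute their day counts.
Then 28 days into September 2080.
Total: 28 + 31 + 30 + 31 + 31 + 29 + 31 + 30 + 31 + 30 + 31 + 31 + 28 = 392.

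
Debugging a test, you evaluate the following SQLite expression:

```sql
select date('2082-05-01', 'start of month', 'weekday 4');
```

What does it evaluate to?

`start of month` rewinds 2082-05-01 to 2082-05-01.
`weekday 4` advances to the next Thursday; 2082-05-01 is a Friday, so it moves forward to 2082-05-07.

2082-05-07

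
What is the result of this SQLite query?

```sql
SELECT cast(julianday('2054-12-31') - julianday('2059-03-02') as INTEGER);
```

0 days remain in December 2054 after the 31st (31 − 31).
Full months from January 2055 through February 2059 contribute their day counts.
Then 2 days into March 2059.
Total: 0 + 31 + 28 + 31 + 30 + 31 + 30 + 31 + 31 + 30 + 31 + 30 + 31 + 31 + 29 + 31 + 30 + 31 + 30 + 31 + 31 + 30 + 31 + 30 + 31 + 31 + 28 + 31 + 30 + 31 + 30 + 31 + 31 + 30 + 31 + 30 + 31 + 31 + 28 + 31 + 30 + 31 + 30 + 31 + 31 + 30 + 31 + 30 + 31 + 31 + 28 + 2 = 1522.
The subtraction is earlier − later, so the result is −1522 → -1522.

-1522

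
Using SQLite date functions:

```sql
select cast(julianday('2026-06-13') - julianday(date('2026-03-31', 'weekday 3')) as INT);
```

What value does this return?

`weekday 3` advances to the next Wednesday; 2026-03-31 is a Tuesday, so it moves forward to 2026-04-01.
29 days remain in April 2026 after the 1st (30 − 1).
May 2026: 31 days.
Then 13 days into June 2026.
Total: 29 + 31 + 13 = 73.

73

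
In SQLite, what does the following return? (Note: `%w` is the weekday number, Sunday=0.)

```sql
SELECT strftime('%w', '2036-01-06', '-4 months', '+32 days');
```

First apply '-4 months', '+32 days': 2036-01-06 → 2035-10-08.
2035-10-08 is a Monday; with Sunday=0 that is 1.

1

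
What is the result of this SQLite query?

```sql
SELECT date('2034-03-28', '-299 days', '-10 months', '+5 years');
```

Applying '-299 days' to 2034-03-28: counting 299 days back gives 2033-06-02.
Adding -10 months to 2033-06-02 gives 2032-08-02.
Adding +5 years to 2032-08-02 gives 2037-08-02.

2037-08-02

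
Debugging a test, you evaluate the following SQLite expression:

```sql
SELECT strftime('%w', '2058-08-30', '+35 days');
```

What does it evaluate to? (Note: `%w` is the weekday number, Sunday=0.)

First apply '+35 days': 2058-08-30 → 2058-10-04.
2058-10-04 is a Friday; with Sunday=0 that is 5.

5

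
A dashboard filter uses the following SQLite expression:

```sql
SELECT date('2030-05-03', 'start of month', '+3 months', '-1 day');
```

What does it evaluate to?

2030-07-31

`start of month` rewinds 2030-05-03 to 2030-05-01.
Adding +3 months to 2030-05-01 gives 2030-08-01.
Going back 1 day from 2030-08-01 reaches 2030-07-31 (last day of July, 31 days).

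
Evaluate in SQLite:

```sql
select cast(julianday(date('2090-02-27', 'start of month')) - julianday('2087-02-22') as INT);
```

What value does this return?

`start of month` rewinds 2090-02-27 to 2090-02-01.
6 days remain in February 2087 after the 22nd (28 − 22).
Full months from March 2087 through January 2090 contribute their day counts.
Then 1 day into February 2090.
Total: 6 + 31 + 30 + 31 + 30 + 31 + 31 + 30 + 31 + 30 + 31 + 31 + 29 + 31 + 30 + 31 + 30 + 31 + 31 + 30 + 31 + 30 + 31 + 31 + 28 + 31 + 30 + 31 + 30 + 31 + 31 + 30 + 31 + 30 + 31 + 31 + 1 = 1075.

1075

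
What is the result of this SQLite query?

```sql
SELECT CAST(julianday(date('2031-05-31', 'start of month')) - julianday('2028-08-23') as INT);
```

981

`start of month` rewinds 2031-05-31 to 2031-05-01.
8 days remain in August 2028 after the 23rd (31 − 23).
Full months from September 2028 through April 2031 contribute their day counts.
Then 1 day into May 2031.
Total: 8 + 30 + 31 + 30 + 31 + 31 + 28 + 31 + 30 + 31 + 30 + 31 + 31 + 30 + 31 + 30 + 31 + 31 + 28 + 31 + 30 + 31 + 30 + 31 + 31 + 30 + 31 + 30 + 31 + 31 + 28 + 31 + 30 + 1 = 981.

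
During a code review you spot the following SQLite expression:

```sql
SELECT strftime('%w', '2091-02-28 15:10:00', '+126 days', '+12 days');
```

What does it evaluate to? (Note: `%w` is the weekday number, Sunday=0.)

1

First apply '+126 days', '+12 days': 2091-02-28 15:10:00 → 2091-07-16 15:10:00.
2091-07-16 is a Monday; with Sunday=0 that is 1.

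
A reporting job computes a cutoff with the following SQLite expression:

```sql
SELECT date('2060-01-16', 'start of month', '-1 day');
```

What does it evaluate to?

2059-12-31

`start of month` rewinds 2060-01-16 to 2060-01-01.
Going back 1 day from 2060-01-01 reaches 2059-12-31 (last day of December, 31 days).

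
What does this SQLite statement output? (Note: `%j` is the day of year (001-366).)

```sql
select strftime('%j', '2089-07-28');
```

209

Day-of-year for 2089-07-28: days since 2089-01-01 inclusive = 209, zero-padded to 209.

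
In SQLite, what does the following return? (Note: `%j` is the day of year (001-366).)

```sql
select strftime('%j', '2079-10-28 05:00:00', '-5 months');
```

148

First apply '-5 months': 2079-10-28 05:00:00 → 2079-05-28 05:00:00.
Day-of-year for 2079-05-28: days since 2079-01-01 inclusive = 148, zero-padded to 148.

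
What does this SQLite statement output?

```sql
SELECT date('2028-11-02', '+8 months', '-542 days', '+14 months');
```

2029-03-07

Adding +8 months to 2028-11-02 gives 2029-07-02.
Applying '-542 days' to 2029-07-02: counting 542 days back gives 2028-01-07.
Adding +14 months to 2028-01-07 gives 2029-03-07.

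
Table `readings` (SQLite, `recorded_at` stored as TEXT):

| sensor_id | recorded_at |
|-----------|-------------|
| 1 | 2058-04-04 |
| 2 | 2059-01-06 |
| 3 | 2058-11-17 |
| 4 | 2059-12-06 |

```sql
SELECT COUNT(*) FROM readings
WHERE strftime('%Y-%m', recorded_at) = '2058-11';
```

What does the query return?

1

Rows with year-month 2058-11: 2058-11-17 → 1.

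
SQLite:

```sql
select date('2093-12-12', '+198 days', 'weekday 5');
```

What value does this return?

2094-07-02

Applying '+198 days' to 2093-12-12: counting 198 days forward gives 2094-06-28.
`weekday 5` advances to the next Friday; 2094-06-28 is a Monday, so it moves forward to 2094-07-02.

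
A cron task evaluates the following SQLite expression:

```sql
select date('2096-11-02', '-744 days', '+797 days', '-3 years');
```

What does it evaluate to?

Applying '-744 days' to 2096-11-02: counting 744 days back gives 2094-10-20.
Applying '+797 days' to 2094-10-20: counting 797 days forward gives 2096-12-25.
Adding -3 years to 2096-12-25 gives 2093-12-25.

2093-12-25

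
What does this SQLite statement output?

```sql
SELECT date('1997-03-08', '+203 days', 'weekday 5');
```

1997-10-03

Applying '+203 days' to 1997-03-08: counting 203 days forward gives 1997-09-27.
`weekday 5` advances to the next Friday; 1997-09-27 is a Saturday, so it moves forward to 1997-10-03.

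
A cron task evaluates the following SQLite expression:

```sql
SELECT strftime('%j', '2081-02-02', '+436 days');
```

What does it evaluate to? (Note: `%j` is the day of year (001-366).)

First apply '+436 days': 2081-02-02 → 2082-04-14.
Day-of-year for 2082-04-14: days since 2082-01-01 inclusive = 104, zero-padded to 104.

104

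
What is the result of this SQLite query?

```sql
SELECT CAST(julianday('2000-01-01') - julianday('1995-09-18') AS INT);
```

1566

12 days remain in September 1995 after the 18th (30 − 18).
Full months from October 1995 through December 1999 contribute their day counts.
Then 1 day into January 2000.
Total: 12 + 31 + 30 + 31 + 31 + 29 + 31 + 30 + 31 + 30 + 31 + 31 + 30 + 31 + 30 + 31 + 31 + 28 + 31 + 30 + 31 + 30 + 31 + 31 + 30 + 31 + 30 + 31 + 31 + 28 + 31 + 30 + 31 + 30 + 31 + 31 + 30 + 31 + 30 + 31 + 31 + 28 + 31 + 30 + 31 + 30 + 31 + 31 + 30 + 31 + 30 + 31 + 1 = 1566.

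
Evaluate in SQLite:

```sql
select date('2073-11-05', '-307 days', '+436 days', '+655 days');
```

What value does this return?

Applying '-307 days' to 2073-11-05: counting 307 days back gives 2073-01-02.
Applying '+436 days' to 2073-01-02: counting 436 days forward gives 2074-03-14.
Applying '+655 days' to 2074-03-14: counting 655 days forward gives 2075-12-29.

2075-12-29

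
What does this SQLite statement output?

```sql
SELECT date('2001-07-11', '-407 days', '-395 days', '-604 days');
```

Applying '-407 days' to 2001-07-11: counting 407 days back gives 2000-05-30.
Applying '-395 days' to 2000-05-30: counting 395 days back gives 1999-05-01.
Applying '-604 days' to 1999-05-01: counting 604 days back gives 1997-09-04.

1997-09-04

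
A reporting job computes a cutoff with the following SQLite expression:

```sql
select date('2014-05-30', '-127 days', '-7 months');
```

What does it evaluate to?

Applying '-127 days' to 2014-05-30: counting 127 days back gives 2014-01-23.
Adding -7 months to 2014-01-23 gives 2013-06-23.

2013-06-23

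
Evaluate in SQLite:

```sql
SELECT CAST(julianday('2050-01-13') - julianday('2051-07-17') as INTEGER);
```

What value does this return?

18 days remain in January 2050 after the 13th (31 − 13).
Full months from February 2050 through June 2051 contribute their day counts.
Then 17 days into July 2051.
Total: 18 + 28 + 31 + 30 + 31 + 30 + 31 + 31 + 30 + 31 + 30 + 31 + 31 + 28 + 31 + 30 + 31 + 30 + 17 = 550.
The subtraction is earlier − later, so the result is −550 → -550.

-550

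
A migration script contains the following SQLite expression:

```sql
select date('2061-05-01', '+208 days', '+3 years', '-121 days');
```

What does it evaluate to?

Applying '+208 days' to 2061-05-01: counting 208 days forward gives 2061-11-25.
Adding +3 years to 2061-11-25 gives 2064-11-25.
Applying '-121 days' to 2064-11-25: counting 121 days back gives 2064-07-27.

2064-07-27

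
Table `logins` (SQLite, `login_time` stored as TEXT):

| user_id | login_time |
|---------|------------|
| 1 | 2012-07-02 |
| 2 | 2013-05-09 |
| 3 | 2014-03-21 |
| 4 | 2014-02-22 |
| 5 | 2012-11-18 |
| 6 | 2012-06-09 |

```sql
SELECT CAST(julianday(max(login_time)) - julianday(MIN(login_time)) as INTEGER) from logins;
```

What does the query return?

MIN = 2012-06-09, MAX = 2014-03-21.
21 days remain in June 2012 after the 9th (30 − 9).
Full months from July 2012 through February 2014 contribute their day counts.
Then 21 days into March 2014.
Total: 21 + 31 + 31 + 30 + 31 + 30 + 31 + 31 + 28 + 31 + 30 + 31 + 30 + 31 + 31 + 30 + 31 + 30 + 31 + 31 + 28 + 21 = 650.

650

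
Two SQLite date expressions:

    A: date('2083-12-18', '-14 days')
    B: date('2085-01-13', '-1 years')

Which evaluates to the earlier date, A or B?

A

A = 2083-12-04.
B = 2084-01-13.
A is earlier.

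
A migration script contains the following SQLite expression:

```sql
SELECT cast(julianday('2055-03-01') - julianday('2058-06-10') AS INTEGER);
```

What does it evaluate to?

-1197

30 days remain in March 2055 after the 1st (31 − 1).
Full months from April 2055 through May 2058 contribute their day counts.
Then 10 days into June 2058.
Total: 30 + 30 + 31 + 30 + 31 + 31 + 30 + 31 + 30 + 31 + 31 + 29 + 31 + 30 + 31 + 30 + 31 + 31 + 30 + 31 + 30 + 31 + 31 + 28 + 31 + 30 + 31 + 30 + 31 + 31 + 30 + 31 + 30 + 31 + 31 + 28 + 31 + 30 + 31 + 10 = 1197.
The subtraction is earlier − later, so the result is −1197 → -1197.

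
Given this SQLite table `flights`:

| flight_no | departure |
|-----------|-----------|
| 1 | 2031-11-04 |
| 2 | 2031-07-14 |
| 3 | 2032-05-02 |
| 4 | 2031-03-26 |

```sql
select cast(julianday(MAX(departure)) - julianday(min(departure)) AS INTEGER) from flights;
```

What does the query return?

MIN = 2031-03-26, MAX = 2032-05-02.
5 days remain in March 2031 after the 26th (31 − 26).
Full months from April 2031 through April 2032 contribute their day counts.
Then 2 days into May 2032.
Total: 5 + 30 + 31 + 30 + 31 + 31 + 30 + 31 + 30 + 31 + 31 + 29 + 31 + 30 + 2 = 403.

403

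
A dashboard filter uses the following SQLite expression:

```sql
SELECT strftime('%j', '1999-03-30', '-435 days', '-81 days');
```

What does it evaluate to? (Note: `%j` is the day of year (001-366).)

First apply '-435 days', '-81 days': 1999-03-30 → 1997-10-30.
Day-of-year for 1997-10-30: days since 1997-01-01 inclusive = 303, zero-padded to 303.

303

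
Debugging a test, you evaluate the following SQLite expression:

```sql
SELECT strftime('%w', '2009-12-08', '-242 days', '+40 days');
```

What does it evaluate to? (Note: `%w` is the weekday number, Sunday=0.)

First apply '-242 days', '+40 days': 2009-12-08 → 2009-05-20.
2009-05-20 is a Wednesday; with Sunday=0 that is 3.

3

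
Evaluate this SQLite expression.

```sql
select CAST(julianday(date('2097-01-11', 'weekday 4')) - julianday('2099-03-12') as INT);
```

`weekday 4` advances to the next Thursday; 2097-01-11 is a Friday, so it moves forward to 2097-01-17.
14 days remain in January 2097 after the 17th (31 − 17).
Full months from February 2097 through February 2099 contribute their day counts.
Then 12 days into March 2099.
Total: 14 + 28 + 31 + 30 + 31 + 30 + 31 + 31 + 30 + 31 + 30 + 31 + 31 + 28 + 31 + 30 + 31 + 30 + 31 + 31 + 30 + 31 + 30 + 31 + 31 + 28 + 12 = 784.
The subtraction is earlier − later, so the result is −784 → -784.

-784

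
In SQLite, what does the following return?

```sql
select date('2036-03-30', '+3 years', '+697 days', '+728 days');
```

2043-02-22

Adding +3 years to 2036-03-30 gives 2039-03-30.
Applying '+697 days' to 2039-03-30: counting 697 days forward gives 2041-02-24.
Applying '+728 days' to 2041-02-24: counting 728 days forward gives 2043-02-22.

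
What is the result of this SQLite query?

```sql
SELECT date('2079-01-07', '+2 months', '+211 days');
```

Adding +2 months to 2079-01-07 gives 2079-03-07.
Applying '+211 days' to 2079-03-07: counting 211 days forward gives 2079-10-04.

2079-10-04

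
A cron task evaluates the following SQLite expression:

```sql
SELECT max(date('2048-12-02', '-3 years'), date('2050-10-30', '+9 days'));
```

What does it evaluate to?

2050-11-08

date('2048-12-02', '-3 years') → 2045-12-02.
date('2050-10-30', '+9 days') → 2050-11-08.
Later of the two is 2050-11-08.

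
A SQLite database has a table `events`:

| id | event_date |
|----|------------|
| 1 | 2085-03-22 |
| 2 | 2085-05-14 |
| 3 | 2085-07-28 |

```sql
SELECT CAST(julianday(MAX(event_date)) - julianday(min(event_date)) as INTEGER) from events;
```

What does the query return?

128

MIN = 2085-03-22, MAX = 2085-07-28.
9 days remain in March 2085 after the 22nd (31 − 22).
April 2085: 30 days.
May 2085: 31 days.
June 2085: 30 days.
Then 28 days into July 2085.
Total: 9 + 30 + 31 + 30 + 28 = 128.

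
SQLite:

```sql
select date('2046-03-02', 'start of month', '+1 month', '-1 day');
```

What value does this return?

2046-03-31

`start of month` rewinds 2046-03-02 to 2046-03-01.
Adding +1 month to 2046-03-01 gives 2046-04-01.
Going back 1 day from 2046-04-01 reaches 2046-03-31 (last day of March, 31 days).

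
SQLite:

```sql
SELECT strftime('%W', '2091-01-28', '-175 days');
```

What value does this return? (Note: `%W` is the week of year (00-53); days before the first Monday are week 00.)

31

First apply '-175 days': 2091-01-28 → 2090-08-06.
2090-08-06 is a Sunday. SQLite's %W counts Mondays since the year started; the result is 31.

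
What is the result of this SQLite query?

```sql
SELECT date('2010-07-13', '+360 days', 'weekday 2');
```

Applying '+360 days' to 2010-07-13: counting 360 days forward gives 2011-07-08.
`weekday 2` advances to the next Tuesday; 2011-07-08 is a Friday, so it moves forward to 2011-07-12.

2011-07-12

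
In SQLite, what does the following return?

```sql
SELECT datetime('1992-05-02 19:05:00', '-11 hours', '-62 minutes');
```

-11 hours from 1992-05-02 19:05:00 is 1992-05-02 08:05:00.
62 minutes = 1h 2m; -62 minutes from 1992-05-02 08:05:00 is 1992-05-02 07:03:00.

1992-05-02 07:03:00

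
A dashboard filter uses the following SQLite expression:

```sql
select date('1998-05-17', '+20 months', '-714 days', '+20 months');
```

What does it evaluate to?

1999-10-02

Adding +20 months to 1998-05-17 gives 2000-01-17.
Applying '-714 days' to 2000-01-17: counting 714 days back gives 1998-02-02.
Adding +20 months to 1998-02-02 gives 1999-10-02.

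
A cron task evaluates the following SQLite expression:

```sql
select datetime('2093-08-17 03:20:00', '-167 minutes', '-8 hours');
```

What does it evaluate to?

167 minutes = 2h 47m; -167 minutes from 2093-08-17 03:20:00 is 2093-08-17 00:33:00.
-8 hours from 2093-08-17 00:33:00 is 2093-08-16 16:33:00 (crosses midnight).

2093-08-16 16:33:00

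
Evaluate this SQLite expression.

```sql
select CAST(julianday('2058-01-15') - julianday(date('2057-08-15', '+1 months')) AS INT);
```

Adding +1 month to 2057-08-15 gives 2057-09-15.
15 days remain in September 2057 after the 15th (30 − 15).
October 2057: 31 days.
November 2057: 30 days.
December 2057: 31 days.
Then 15 days into January 2058.
Total: 15 + 31 + 30 + 31 + 15 = 122.

122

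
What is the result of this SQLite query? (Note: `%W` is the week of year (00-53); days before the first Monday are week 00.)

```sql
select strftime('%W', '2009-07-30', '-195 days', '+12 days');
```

First apply '-195 days', '+12 days': 2009-07-30 → 2009-01-28.
2009-01-28 is a Wednesday. SQLite's %W counts Mondays since the year started; the result is 04.

04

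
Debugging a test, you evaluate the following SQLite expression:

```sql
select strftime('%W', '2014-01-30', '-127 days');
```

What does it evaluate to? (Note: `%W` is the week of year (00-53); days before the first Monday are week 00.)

First apply '-127 days': 2014-01-30 → 2013-09-25.
2013-09-25 is a Wednesday. SQLite's %W counts Mondays since the year started; the result is 38.

38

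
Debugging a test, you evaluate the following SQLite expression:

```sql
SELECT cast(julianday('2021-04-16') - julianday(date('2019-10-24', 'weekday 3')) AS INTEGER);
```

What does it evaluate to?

`weekday 3` advances to the next Wednesday; 2019-10-24 is a Thursday, so it moves forward to 2019-10-30.
1 day remains in October 2019 after the 30th (31 − 30).
Full months from November 2019 through March 2021 contribute their day counts.
Then 16 days into April 2021.
Total: 1 + 30 + 31 + 31 + 29 + 31 + 30 + 31 + 30 + 31 + 31 + 30 + 31 + 30 + 31 + 31 + 28 + 31 + 16 = 534.

534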